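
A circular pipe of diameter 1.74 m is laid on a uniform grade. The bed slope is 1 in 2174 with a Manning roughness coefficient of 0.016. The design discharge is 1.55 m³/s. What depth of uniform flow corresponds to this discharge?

Manning's equation rearranged: A R^(2/3) = nQ / (1·√S) = 0.016 × 1.55 / (√0.00046) = 1.156.
Trying y = 1.56 m: A R^(2/3) = 1.453 — high.
Trying y = 1.04 m: A R^(2/3) = 0.9118 — low.
Trying y = 1.23 m: A R^(2/3) = 1.158 — close enough.

y_n = 1.23 m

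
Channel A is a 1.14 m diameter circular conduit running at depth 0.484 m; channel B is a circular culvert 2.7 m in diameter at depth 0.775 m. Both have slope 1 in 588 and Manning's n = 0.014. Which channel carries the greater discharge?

channel B

Channel A: For a circular section of diameter D = 1.14 m at depth y = 0.484 m, the central angle is θ = 2 arccos(1 − 2y/D) = 2.839 rad. Then A = (D²/8)(θ − sin θ) = 0.4127 m² and P = Dθ/2 = 1.618 m. Hydraulic radius R = A/P = 0.4127/1.618 = 0.2551 m. Q_A = (1/0.014)·0.4127·0.2551^(2/3)·√0.001701 = 0.4889 m³/s.
Channel B: For a circular section of diameter D = 2.7 m at depth y = 0.775 m, the central angle is θ = 2 arccos(1 − 2y/D) = 2.262 rad. Then A = (D²/8)(θ − sin θ) = 1.359 m² and P = Dθ/2 = 3.053 m. Hydraulic radius R = A/P = 1.359/3.053 = 0.445 m. Q_B = (1/0.014)·1.359·0.445^(2/3)·√0.001701 = 2.333 m³/s.
Q_A = 0.4889 m³/s vs Q_B = 2.333 m³/s, so channel B carries more.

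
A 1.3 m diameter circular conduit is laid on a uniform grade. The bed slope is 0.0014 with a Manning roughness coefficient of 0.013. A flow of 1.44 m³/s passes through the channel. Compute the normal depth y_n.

Manning's equation rearranged: A R^(2/3) = nQ / (1·√S) = 0.013 × 1.44 / (√0.0014) = 0.5003.
Try y = 0.948 m: A R^(2/3) = 0.5533 — too large.
Try y = 0.877 m: A R^(2/3) = 0.4999 — matches.

y_n = 0.877 m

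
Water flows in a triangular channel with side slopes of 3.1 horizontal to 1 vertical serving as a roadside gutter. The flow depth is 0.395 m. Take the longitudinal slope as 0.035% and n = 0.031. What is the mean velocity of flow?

V = 0.198 m/s

For a triangular section with side slope z = 3.1: A = zy² = 3.1×0.395² = 0.4837 m²; P = 2y√(1+z²) = 2×0.395×3.257 = 2.573 m.
Hydraulic radius R = A/P = 0.4837/2.573 = 0.188 m.
From Manning's equation, V = (1/n) R^(2/3) S^(1/2) = (1/0.031) × 0.188^(2/3) × 0.00035^(1/2) = 0.198 m/s.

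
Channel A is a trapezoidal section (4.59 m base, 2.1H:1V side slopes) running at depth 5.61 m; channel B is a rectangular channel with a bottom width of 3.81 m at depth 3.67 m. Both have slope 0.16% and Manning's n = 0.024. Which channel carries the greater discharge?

channel A

Channel A: With bottom width b = 4.59 m and side slope z = 2.1: A = (b + zy)y = (4.59 + 2.1×5.61)×5.61 = 91.84 m²; P = b + 2y√(1+z²) = 4.59 + 2×5.61×2.326 = 30.69 m. Hydraulic radius R = A/P = 91.84/30.69 = 2.993 m. Q_A = (1/0.024)·91.84·2.993^(2/3)·√0.0016 = 317.9 m³/s.
Channel B: Flow area A = b·y = 3.81 × 3.67 = 13.98 m². Wetted perimeter P = b + 2y = 3.81 + 2×3.67 = 11.15 m. Hydraulic radius R = A/P = 13.98/11.15 = 1.254 m. Q_B = (1/0.024)·13.98·1.254^(2/3)·√0.0016 = 27.1 m³/s.
Q_A = 317.9 m³/s vs Q_B = 27.1 m³/s, so channel A carries more.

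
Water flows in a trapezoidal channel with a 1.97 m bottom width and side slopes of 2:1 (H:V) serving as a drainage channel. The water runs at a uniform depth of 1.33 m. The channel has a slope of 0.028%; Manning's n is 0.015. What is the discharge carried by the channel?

With bottom width b = 1.97 m and side slope z = 2: A = (b + zy)y = (1.97 + 2×1.33)×1.33 = 6.158 m²; P = b + 2y√(1+z²) = 1.97 + 2×1.33×2.236 = 7.918 m.
Hydraulic radius R = A/P = 6.158/7.918 = 0.7777 m.
Manning's equation: Q = (1/n) A R^(2/3) S^(1/2) = (1/0.015) × 6.158 × 0.7777^(2/3) × 0.00028^(1/2) = 5.81 m³/s.

Q = 5.81 m³/s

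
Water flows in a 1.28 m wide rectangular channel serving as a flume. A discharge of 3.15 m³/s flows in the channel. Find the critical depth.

For a rectangular channel, critical depth y_c = (q²/g)^(1/3) where q = Q/b = 3.15/1.28 = 2.461 m²/s.
So y_c = (2.461²/9.81)^(1/3) = 0.851 m.

y_c = 0.851 m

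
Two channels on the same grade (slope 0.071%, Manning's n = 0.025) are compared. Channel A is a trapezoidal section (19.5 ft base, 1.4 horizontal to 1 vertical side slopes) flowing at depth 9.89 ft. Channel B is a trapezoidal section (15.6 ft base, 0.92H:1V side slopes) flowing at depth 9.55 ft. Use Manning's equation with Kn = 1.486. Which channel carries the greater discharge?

channel A

Channel A: With bottom width b = 19.5 ft and side slope z = 1.4: A = (b + zy)y = (19.5 + 1.4×9.89)×9.89 = 329.8 ft²; P = b + 2y√(1+z²) = 19.5 + 2×9.89×1.72 = 53.53 ft. Hydraulic radius R = A/P = 329.8/53.53 = 6.161 ft. Q_A = (1.486/0.025)·329.8·6.161^(2/3)·√0.00071 = 1755 ft³/s.
Channel B: With bottom width b = 15.6 ft and side slope z = 0.92: A = (b + zy)y = (15.6 + 0.92×9.55)×9.55 = 232.9 ft²; P = b + 2y√(1+z²) = 15.6 + 2×9.55×1.359 = 41.55 ft. Hydraulic radius R = A/P = 232.9/41.55 = 5.604 ft. Q_B = (1.486/0.025)·232.9·5.604^(2/3)·√0.00071 = 1164 ft³/s.
Q_A = 1755 ft³/s vs Q_B = 1164 ft³/s, so channel A carries more.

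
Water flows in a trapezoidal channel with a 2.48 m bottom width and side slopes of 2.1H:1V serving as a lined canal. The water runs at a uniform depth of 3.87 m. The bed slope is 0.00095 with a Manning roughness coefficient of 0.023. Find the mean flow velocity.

V = 2.13 m/s

With bottom width b = 2.48 m and side slope z = 2.1: A = (b + zy)y = (2.48 + 2.1×3.87)×3.87 = 41.05 m²; P = b + 2y√(1+z²) = 2.48 + 2×3.87×2.326 = 20.48 m.
Hydraulic radius R = A/P = 41.05/20.48 = 2.004 m.
From Manning's equation, V = (1/n) R^(2/3) S^(1/2) = (1/0.023) × 2.004^(2/3) × 0.00095^(1/2) = 2.13 m/s.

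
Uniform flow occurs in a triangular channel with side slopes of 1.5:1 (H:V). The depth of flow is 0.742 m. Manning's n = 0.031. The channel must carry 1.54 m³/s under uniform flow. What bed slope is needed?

S = 0.016

For a triangular section with side slope z = 1.5: A = zy² = 1.5×0.742² = 0.8258 m²; P = 2y√(1+z²) = 2×0.742×1.803 = 2.675 m.
Hydraulic radius R = A/P = 0.8258/2.675 = 0.3087 m.
From Manning's equation, S = [nQ / (1 A R^(2/3))]² = [0.031 × 1.54 / (1 × 0.8258 × 0.3087^(2/3))]² = 0.016.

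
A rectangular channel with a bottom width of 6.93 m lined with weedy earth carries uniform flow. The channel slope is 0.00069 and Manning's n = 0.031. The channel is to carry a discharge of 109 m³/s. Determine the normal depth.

y_n = 9.9 m

Manning's equation rearranged: A R^(2/3) = nQ / (1·√S) = 0.031 × 109 / (√0.00069) = 128.6.
At y = 11.1 m: A R^(2/3) = 147 — too large.
At y = 8.5 m: A R^(2/3) = 107.4 — too small.
At y = 9.9 m: A R^(2/3) = 128.6 — matches.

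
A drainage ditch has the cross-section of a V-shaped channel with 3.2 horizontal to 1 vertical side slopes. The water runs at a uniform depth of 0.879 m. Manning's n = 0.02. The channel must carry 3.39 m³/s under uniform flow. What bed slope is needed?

For a triangular section with side slope z = 3.2: A = zy² = 3.2×0.879² = 2.472 m²; P = 2y√(1+z²) = 2×0.879×3.353 = 5.894 m.
Hydraulic radius R = A/P = 2.472/5.894 = 0.4195 m.
From Manning's equation, S = [nQ / (1 A R^(2/3))]² = [0.02 × 3.39 / (1 × 2.472 × 0.4195^(2/3))]² = 0.00239.

S = 0.00239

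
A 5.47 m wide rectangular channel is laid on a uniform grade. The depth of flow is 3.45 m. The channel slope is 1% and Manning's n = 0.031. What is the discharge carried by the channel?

Flow area A = b·y = 5.47 × 3.45 = 18.87 m². Wetted perimeter P = b + 2y = 5.47 + 2×3.45 = 12.37 m.
Hydraulic radius R = A/P = 18.87/12.37 = 1.526 m.
Manning's equation: Q = (1/n) A R^(2/3) S^(1/2) = (1/0.031) × 18.87 × 1.526^(2/3) × 0.01^(1/2) = 80.7 m³/s.

Q = 80.7 m³/s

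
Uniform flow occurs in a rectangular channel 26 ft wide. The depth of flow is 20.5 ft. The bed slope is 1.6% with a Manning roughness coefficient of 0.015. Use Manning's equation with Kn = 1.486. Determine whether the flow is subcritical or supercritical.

supercritical

Flow area A = b·y = 26 × 20.5 = 533 ft². Wetted perimeter P = b + 2y = 26 + 2×20.5 = 67 ft.
Hydraulic radius R = A/P = 533/67 = 7.955 ft.
V = (1.486/n) R^(2/3) √S = (1.486/0.015) × 7.955^(2/3) × √0.016 = 49.94 ft/s. Hydraulic depth D_h = A/T = 533/26 = 20.5 ft.
Froude number Fr = V/√(g·D_h) = 49.94/√(32.2×20.5) = 1.94, which is greater than 1, so the flow is supercritical.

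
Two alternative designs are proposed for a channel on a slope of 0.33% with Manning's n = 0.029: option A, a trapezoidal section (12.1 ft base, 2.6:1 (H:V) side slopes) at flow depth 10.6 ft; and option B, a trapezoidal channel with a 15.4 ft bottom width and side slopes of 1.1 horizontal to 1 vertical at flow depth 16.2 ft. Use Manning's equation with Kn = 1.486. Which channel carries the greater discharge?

channel B

Channel A: With bottom width b = 12.1 ft and side slope z = 2.6: A = (b + zy)y = (12.1 + 2.6×10.6)×10.6 = 420.4 ft²; P = b + 2y√(1+z²) = 12.1 + 2×10.6×2.786 = 71.16 ft. Hydraulic radius R = A/P = 420.4/71.16 = 5.908 ft. Q_A = (1.486/0.029)·420.4·5.908^(2/3)·√0.0033 = 4044 ft³/s.
Channel B: With bottom width b = 15.4 ft and side slope z = 1.1: A = (b + zy)y = (15.4 + 1.1×16.2)×16.2 = 538.2 ft²; P = b + 2y√(1+z²) = 15.4 + 2×16.2×1.487 = 63.57 ft. Hydraulic radius R = A/P = 538.2/63.57 = 8.466 ft. Q_B = (1.486/0.029)·538.2·8.466^(2/3)·√0.0033 = 6580 ft³/s.
Q_A = 4044 ft³/s vs Q_B = 6580 ft³/s, so channel B carries more.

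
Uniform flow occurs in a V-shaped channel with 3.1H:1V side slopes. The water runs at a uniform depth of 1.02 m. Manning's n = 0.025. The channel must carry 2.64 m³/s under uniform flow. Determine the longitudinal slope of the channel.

For a triangular section with side slope z = 3.1: A = zy² = 3.1×1.02² = 3.225 m²; P = 2y√(1+z²) = 2×1.02×3.257 = 6.645 m.
Hydraulic radius R = A/P = 3.225/6.645 = 0.4854 m.
From Manning's equation, S = [nQ / (1 A R^(2/3))]² = [0.025 × 2.64 / (1 × 3.225 × 0.4854^(2/3))]² = 0.0011.

S = 0.0011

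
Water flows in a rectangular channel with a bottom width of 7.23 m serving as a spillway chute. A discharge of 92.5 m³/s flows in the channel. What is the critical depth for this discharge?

For a rectangular channel, critical depth y_c = (q²/g)^(1/3) where q = Q/b = 92.5/7.23 = 12.79 m²/s.
So y_c = (12.79²/9.81)^(1/3) = 2.56 m.

y_c = 2.56 m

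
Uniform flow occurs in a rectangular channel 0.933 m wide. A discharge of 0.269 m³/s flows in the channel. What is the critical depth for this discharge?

For a rectangular channel, critical depth y_c = (q²/g)^(1/3) where q = Q/b = 0.269/0.933 = 0.2883 m²/s.
So y_c = (0.2883²/9.81)^(1/3) = 0.204 m.

y_c = 0.204 m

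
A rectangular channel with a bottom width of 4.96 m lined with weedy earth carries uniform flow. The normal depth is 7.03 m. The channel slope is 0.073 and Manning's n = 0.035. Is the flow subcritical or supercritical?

Flow area A = b·y = 4.96 × 7.03 = 34.87 m². Wetted perimeter P = b + 2y = 4.96 + 2×7.03 = 19.02 m.
Hydraulic radius R = A/P = 34.87/19.02 = 1.833 m.
V = (1/n) R^(2/3) √S = (1/0.035) × 1.833^(2/3) × √0.073 = 11.56 m/s. Hydraulic depth D_h = A/T = 34.87/4.96 = 7.03 m.
Froude number Fr = V/√(g·D_h) = 11.56/√(9.81×7.03) = 1.39, which is greater than 1, so the flow is supercritical.

supercritical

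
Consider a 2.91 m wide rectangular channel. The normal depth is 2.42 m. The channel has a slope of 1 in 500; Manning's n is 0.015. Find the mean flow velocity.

Flow area A = b·y = 2.91 × 2.42 = 7.042 m². Wetted perimeter P = b + 2y = 2.91 + 2×2.42 = 7.75 m.
Hydraulic radius R = A/P = 7.042/7.75 = 0.9087 m.
From Manning's equation, V = (1/n) R^(2/3) S^(1/2) = (1/0.015) × 0.9087^(2/3) × 0.002^(1/2) = 2.8 m/s.

V = 2.8 m/s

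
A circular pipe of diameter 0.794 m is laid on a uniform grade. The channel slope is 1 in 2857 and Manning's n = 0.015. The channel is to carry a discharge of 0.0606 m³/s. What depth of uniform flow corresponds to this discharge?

Manning's equation rearranged: A R^(2/3) = nQ / (1·√S) = 0.015 × 0.0606 / (√0.00035) = 0.04859.
Try y = 0.323 m: A R^(2/3) = 0.05855 — high.
Try y = 0.24 m: A R^(2/3) = 0.03348 — low.
Try y = 0.292 m: A R^(2/3) = 0.04861 — matches.

y_n = 0.292 m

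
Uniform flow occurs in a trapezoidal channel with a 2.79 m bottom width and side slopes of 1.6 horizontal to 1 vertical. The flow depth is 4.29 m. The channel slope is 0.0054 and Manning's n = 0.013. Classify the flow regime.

With bottom width b = 2.79 m and side slope z = 1.6: A = (b + zy)y = (2.79 + 1.6×4.29)×4.29 = 41.42 m²; P = b + 2y√(1+z²) = 2.79 + 2×4.29×1.887 = 18.98 m.
Hydraulic radius R = A/P = 41.42/18.98 = 2.182 m.
V = (1/n) R^(2/3) √S = (1/0.013) × 2.182^(2/3) × √0.0054 = 9.51 m/s. Hydraulic depth D_h = A/T = 41.42/16.52 = 2.507 m.
Froude number Fr = V/√(g·D_h) = 9.51/√(9.81×2.507) = 1.92, which is greater than 1, so the flow is supercritical.

supercritical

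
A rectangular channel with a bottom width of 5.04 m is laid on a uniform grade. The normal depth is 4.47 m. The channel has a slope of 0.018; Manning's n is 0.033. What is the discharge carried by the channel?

Q = 126 m³/s

Flow area A = b·y = 5.04 × 4.47 = 22.53 m². Wetted perimeter P = b + 2y = 5.04 + 2×4.47 = 13.98 m.
Hydraulic radius R = A/P = 22.53/13.98 = 1.612 m.
Manning's equation: Q = (1/n) A R^(2/3) S^(1/2) = (1/0.033) × 22.53 × 1.612^(2/3) × 0.018^(1/2) = 126 m³/s.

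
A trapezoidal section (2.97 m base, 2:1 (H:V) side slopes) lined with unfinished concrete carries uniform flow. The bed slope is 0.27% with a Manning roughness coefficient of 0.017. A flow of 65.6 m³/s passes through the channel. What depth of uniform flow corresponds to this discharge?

Manning's equation rearranged: A R^(2/3) = nQ / (1·√S) = 0.017 × 65.6 / (√0.0027) = 21.46.
At y = 2.68 m: A R^(2/3) = 29.16 — over.
At y = 2.33 m: A R^(2/3) = 21.48 — ≈ 21.46.

y_n = 2.33 m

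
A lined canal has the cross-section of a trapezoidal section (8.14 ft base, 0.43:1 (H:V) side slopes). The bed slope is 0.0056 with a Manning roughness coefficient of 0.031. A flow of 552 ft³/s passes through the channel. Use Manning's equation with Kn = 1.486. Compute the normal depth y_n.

y_n = 6.5 ft

Manning's equation rearranged: A R^(2/3) = nQ / (1.486·√S) = 0.031 × 552 / (1.486 × √0.0056) = 153.9.
Trying y = 5.59 ft: A R^(2/3) = 119.9 — short.
Trying y = 7.52 ft: A R^(2/3) = 196.8 — over.
Trying y = 6.5 ft: A R^(2/3) = 154 — ≈ 153.9.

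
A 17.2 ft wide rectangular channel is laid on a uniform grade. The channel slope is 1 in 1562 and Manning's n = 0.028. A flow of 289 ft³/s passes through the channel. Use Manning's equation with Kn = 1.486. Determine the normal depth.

y_n = 5.56 ft

Manning's equation rearranged: A R^(2/3) = nQ / (1.486·√S) = 0.028 × 289 / (1.486 × √0.0006402) = 215.2.
Trying y = 4.34 ft: A R^(2/3) = 151.3 — too small.
Trying y = 6.63 ft: A R^(2/3) = 274.9 — too large.
Trying y = 5.56 ft: A R^(2/3) = 215.3 — ≈ 215.2.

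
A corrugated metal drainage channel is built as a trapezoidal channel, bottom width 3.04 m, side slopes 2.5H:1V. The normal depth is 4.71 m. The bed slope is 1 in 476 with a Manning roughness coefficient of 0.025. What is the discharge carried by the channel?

With bottom width b = 3.04 m and side slope z = 2.5: A = (b + zy)y = (3.04 + 2.5×4.71)×4.71 = 69.78 m²; P = b + 2y√(1+z²) = 3.04 + 2×4.71×2.693 = 28.4 m.
Hydraulic radius R = A/P = 69.78/28.4 = 2.457 m.
Manning's equation: Q = (1/n) A R^(2/3) S^(1/2) = (1/0.025) × 69.78 × 2.457^(2/3) × 0.002101^(1/2) = 233 m³/s.

Q = 233 m³/s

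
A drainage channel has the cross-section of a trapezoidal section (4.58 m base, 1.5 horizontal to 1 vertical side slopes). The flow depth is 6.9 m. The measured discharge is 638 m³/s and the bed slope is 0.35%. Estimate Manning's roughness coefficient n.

n = 0.022

With bottom width b = 4.58 m and side slope z = 1.5: A = (b + zy)y = (4.58 + 1.5×6.9)×6.9 = 103 m²; P = b + 2y√(1+z²) = 4.58 + 2×6.9×1.803 = 29.46 m.
Hydraulic radius R = A/P = 103/29.46 = 3.497 m.
Rearranging Manning's equation: n = (1/Q) A R^(2/3) S^(1/2) = (1/638) × 103 × 3.497^(2/3) × √0.0035 = 0.022.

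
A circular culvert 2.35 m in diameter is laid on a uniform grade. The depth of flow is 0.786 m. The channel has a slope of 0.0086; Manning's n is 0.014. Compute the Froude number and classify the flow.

supercritical

For a circular section of diameter D = 2.35 m at depth y = 0.786 m, the central angle is θ = 2 arccos(1 − 2y/D) = 2.467 rad. Then A = (D²/8)(θ − sin θ) = 1.272 m² and P = Dθ/2 = 2.898 m.
Hydraulic radius R = A/P = 1.272/2.898 = 0.4387 m.
V = (1/n) R^(2/3) √S = (1/0.014) × 0.4387^(2/3) × √0.0086 = 3.824 m/s. Hydraulic depth D_h = A/T = 1.272/2.217 = 0.5734 m.
Froude number Fr = V/√(g·D_h) = 3.824/√(9.81×0.5734) = 1.61, which is greater than 1, so the flow is supercritical.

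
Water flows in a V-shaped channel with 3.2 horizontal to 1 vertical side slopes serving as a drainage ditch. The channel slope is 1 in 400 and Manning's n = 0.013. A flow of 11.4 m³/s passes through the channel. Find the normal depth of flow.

Manning's equation rearranged: A R^(2/3) = nQ / (1·√S) = 0.013 × 11.4 / (√0.0025) = 2.964.
At y = 0.815 m: A R^(2/3) = 1.133 — short.
At y = 1.42 m: A R^(2/3) = 4.978 — over.
At y = 1.17 m: A R^(2/3) = 2.97 — ≈ 2.964.

y_n = 1.17 m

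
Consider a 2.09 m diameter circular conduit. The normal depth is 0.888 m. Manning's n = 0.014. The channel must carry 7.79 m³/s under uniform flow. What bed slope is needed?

For a circular section of diameter D = 2.09 m at depth y = 0.888 m, the central angle is θ = 2 arccos(1 − 2y/D) = 2.84 rad. Then A = (D²/8)(θ − sin θ) = 1.388 m² and P = Dθ/2 = 2.968 m.
Hydraulic radius R = A/P = 1.388/2.968 = 0.4678 m.
From Manning's equation, S = [nQ / (1 A R^(2/3))]² = [0.014 × 7.79 / (1 × 1.388 × 0.4678^(2/3))]² = 0.017.

S = 0.017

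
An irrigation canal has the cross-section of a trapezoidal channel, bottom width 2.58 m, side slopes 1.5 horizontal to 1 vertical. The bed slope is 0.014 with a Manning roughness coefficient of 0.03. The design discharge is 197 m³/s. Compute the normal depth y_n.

y_n = 3.84 m

Manning's equation rearranged: A R^(2/3) = nQ / (1·√S) = 0.03 × 197 / (√0.014) = 49.95.
Trying y = 3.04 m: A R^(2/3) = 29.73 — low.
Trying y = 3.84 m: A R^(2/3) = 49.98 — ≈ 49.95.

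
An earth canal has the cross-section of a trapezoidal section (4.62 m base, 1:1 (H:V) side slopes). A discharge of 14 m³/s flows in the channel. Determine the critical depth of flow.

At critical depth, Q² T / (g A³) = 1, i.e. A³/T = Q²/g = 14²/9.81 = 19.98.
Trying y = 0.78 m: A³/T = 12.09 — low.
Trying y = 1.05 m: A³/T = 31.4 — high.
Trying y = 0.913 m: A³/T = 20 — matches.

y_c = 0.913 m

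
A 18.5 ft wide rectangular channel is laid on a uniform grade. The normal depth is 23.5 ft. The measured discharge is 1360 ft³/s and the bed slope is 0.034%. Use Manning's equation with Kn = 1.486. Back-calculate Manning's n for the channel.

n = 0.0309

Flow area A = b·y = 18.5 × 23.5 = 434.8 ft². Wetted perimeter P = b + 2y = 18.5 + 2×23.5 = 65.5 ft.
Hydraulic radius R = A/P = 434.8/65.5 = 6.637 ft.
Rearranging Manning's equation: n = (1.486/Q) A R^(2/3) S^(1/2) = (1.486/1360) × 434.8 × 6.637^(2/3) × √0.00034 = 0.0309.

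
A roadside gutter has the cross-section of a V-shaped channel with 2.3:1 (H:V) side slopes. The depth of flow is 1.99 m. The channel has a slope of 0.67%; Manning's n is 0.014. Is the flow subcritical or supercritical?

For a triangular section with side slope z = 2.3: A = zy² = 2.3×1.99² = 9.108 m²; P = 2y√(1+z²) = 2×1.99×2.508 = 9.982 m.
Hydraulic radius R = A/P = 9.108/9.982 = 0.9125 m.
V = (1/n) R^(2/3) √S = (1/0.014) × 0.9125^(2/3) × √0.0067 = 5.5 m/s. Hydraulic depth D_h = A/T = 9.108/9.154 = 0.995 m.
Froude number Fr = V/√(g·D_h) = 5.5/√(9.81×0.995) = 1.76, which is greater than 1, so the flow is supercritical.

supercritical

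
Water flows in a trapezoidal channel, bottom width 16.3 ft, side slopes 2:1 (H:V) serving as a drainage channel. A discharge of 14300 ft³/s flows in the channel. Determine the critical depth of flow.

At critical depth, Q² T / (g A³) = 1, i.e. A³/T = Q²/g = 14300²/32.2 = 6351000.
Trying y = 13 ft: A³/T = 2435000 — low.
Trying y = 20.5 ft: A³/T = 16490000 — high.
Trying y = 16.4 ft: A³/T = 6375000 — close enough.

y_c = 16.4 ft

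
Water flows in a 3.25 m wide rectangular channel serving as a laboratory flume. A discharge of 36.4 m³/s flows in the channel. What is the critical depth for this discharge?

For a rectangular channel, critical depth y_c = (q²/g)^(1/3) where q = Q/b = 36.4/3.25 = 11.2 m²/s.
So y_c = (11.2²/9.81)^(1/3) = 2.34 m.

y_c = 2.34 m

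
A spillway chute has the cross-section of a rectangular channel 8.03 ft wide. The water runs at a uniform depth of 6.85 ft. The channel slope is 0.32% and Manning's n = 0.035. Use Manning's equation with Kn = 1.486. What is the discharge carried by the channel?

Q = 245 ft³/s

Flow area A = b·y = 8.03 × 6.85 = 55.01 ft². Wetted perimeter P = b + 2y = 8.03 + 2×6.85 = 21.73 ft.
Hydraulic radius R = A/P = 55.01/21.73 = 2.531 ft.
Manning's equation: Q = (1.486/n) A R^(2/3) S^(1/2) = (1.486/0.035) × 55.01 × 2.531^(2/3) × 0.0032^(1/2) = 245 ft³/s.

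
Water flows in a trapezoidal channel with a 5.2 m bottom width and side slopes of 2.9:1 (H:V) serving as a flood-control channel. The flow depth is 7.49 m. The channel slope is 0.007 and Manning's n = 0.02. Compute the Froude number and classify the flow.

supercritical

With bottom width b = 5.2 m and side slope z = 2.9: A = (b + zy)y = (5.2 + 2.9×7.49)×7.49 = 201.6 m²; P = b + 2y√(1+z²) = 5.2 + 2×7.49×3.068 = 51.15 m.
Hydraulic radius R = A/P = 201.6/51.15 = 3.942 m.
V = (1/n) R^(2/3) √S = (1/0.02) × 3.942^(2/3) × √0.007 = 10.44 m/s. Hydraulic depth D_h = A/T = 201.6/48.64 = 4.145 m.
Froude number Fr = V/√(g·D_h) = 10.44/√(9.81×4.145) = 1.64, which is greater than 1, so the flow is supercritical.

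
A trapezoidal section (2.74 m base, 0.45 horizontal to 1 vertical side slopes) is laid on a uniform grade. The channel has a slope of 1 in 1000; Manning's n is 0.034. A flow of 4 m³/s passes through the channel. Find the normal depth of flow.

y_n = 1.44 m

Manning's equation rearranged: A R^(2/3) = nQ / (1·√S) = 0.034 × 4 / (√0.001) = 4.301.
Try y = 1.78 m: A R^(2/3) = 6.086 — too large.
Try y = 1.26 m: A R^(2/3) = 3.461 — too small.
Try y = 1.44 m: A R^(2/3) = 4.299 — ≈ 4.301.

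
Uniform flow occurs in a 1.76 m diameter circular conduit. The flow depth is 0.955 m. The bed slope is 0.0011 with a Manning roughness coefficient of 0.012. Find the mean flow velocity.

For a circular section of diameter D = 1.76 m at depth y = 0.955 m, the central angle is θ = 2 arccos(1 − 2y/D) = 3.312 rad. Then A = (D²/8)(θ − sin θ) = 1.348 m² and P = Dθ/2 = 2.915 m.
Hydraulic radius R = A/P = 1.348/2.915 = 0.4626 m.
From Manning's equation, V = (1/n) R^(2/3) S^(1/2) = (1/0.012) × 0.4626^(2/3) × 0.0011^(1/2) = 1.65 m/s.

V = 1.65 m/s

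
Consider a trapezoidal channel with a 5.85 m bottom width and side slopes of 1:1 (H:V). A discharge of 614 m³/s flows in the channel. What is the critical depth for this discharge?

y_c = 7.08 m

At critical depth, Q² T / (g A³) = 1, i.e. A³/T = Q²/g = 614²/9.81 = 38430.
At y = 5.69 m: A³/T = 16430 — short.
At y = 8.31 m: A³/T = 72510 — over.
At y = 7.08 m: A³/T = 38340 — ≈ 38430.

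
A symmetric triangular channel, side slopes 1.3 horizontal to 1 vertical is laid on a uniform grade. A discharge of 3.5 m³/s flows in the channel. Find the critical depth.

y_c = 1.08 m

At critical depth, Q² T / (g A³) = 1, i.e. A³/T = Q²/g = 3.5²/9.81 = 1.249.
At y = 0.765 m: A³/T = 0.2214 — low.
At y = 1.37 m: A³/T = 4.078 — high.
At y = 1.08 m: A³/T = 1.242 — matches.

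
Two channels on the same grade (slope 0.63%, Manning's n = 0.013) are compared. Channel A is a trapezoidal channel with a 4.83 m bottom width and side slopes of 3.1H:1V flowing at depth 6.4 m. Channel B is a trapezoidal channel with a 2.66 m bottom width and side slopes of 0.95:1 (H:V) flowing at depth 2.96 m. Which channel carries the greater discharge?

Channel A: With bottom width b = 4.83 m and side slope z = 3.1: A = (b + zy)y = (4.83 + 3.1×6.4)×6.4 = 157.9 m²; P = b + 2y√(1+z²) = 4.83 + 2×6.4×3.257 = 46.52 m. Hydraulic radius R = A/P = 157.9/46.52 = 3.394 m. Q_A = (1/0.013)·157.9·3.394^(2/3)·√0.0063 = 2177 m³/s.
Channel B: With bottom width b = 2.66 m and side slope z = 0.95: A = (b + zy)y = (2.66 + 0.95×2.96)×2.96 = 16.2 m²; P = b + 2y√(1+z²) = 2.66 + 2×2.96×1.379 = 10.83 m. Hydraulic radius R = A/P = 16.2/10.83 = 1.496 m. Q_B = (1/0.013)·16.2·1.496^(2/3)·√0.0063 = 129.4 m³/s.
Q_A = 2177 m³/s vs Q_B = 129.4 m³/s, so channel A carries more.

channel A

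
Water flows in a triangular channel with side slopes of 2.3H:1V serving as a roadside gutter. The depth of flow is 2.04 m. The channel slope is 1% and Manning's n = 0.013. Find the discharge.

For a triangular section with side slope z = 2.3: A = zy² = 2.3×2.04² = 9.572 m²; P = 2y√(1+z²) = 2×2.04×2.508 = 10.23 m.
Hydraulic radius R = A/P = 9.572/10.23 = 0.9354 m.
Manning's equation: Q = (1/n) A R^(2/3) S^(1/2) = (1/0.013) × 9.572 × 0.9354^(2/3) × 0.01^(1/2) = 70.4 m³/s.

Q = 70.4 m³/s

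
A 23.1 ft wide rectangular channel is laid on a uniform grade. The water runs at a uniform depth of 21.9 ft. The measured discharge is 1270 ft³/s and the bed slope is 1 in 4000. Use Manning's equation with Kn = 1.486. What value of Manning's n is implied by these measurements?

Flow area A = b·y = 23.1 × 21.9 = 505.9 ft². Wetted perimeter P = b + 2y = 23.1 + 2×21.9 = 66.9 ft.
Hydraulic radius R = A/P = 505.9/66.9 = 7.562 ft.
Rearranging Manning's equation: n = (1.486/Q) A R^(2/3) S^(1/2) = (1.486/1270) × 505.9 × 7.562^(2/3) × √0.00025 = 0.0361.

n = 0.0361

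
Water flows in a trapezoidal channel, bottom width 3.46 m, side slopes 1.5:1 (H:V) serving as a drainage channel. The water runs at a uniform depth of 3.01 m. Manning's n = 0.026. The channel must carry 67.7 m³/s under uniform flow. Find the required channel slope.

S = 0.0027

With bottom width b = 3.46 m and side slope z = 1.5: A = (b + zy)y = (3.46 + 1.5×3.01)×3.01 = 24 m²; P = b + 2y√(1+z²) = 3.46 + 2×3.01×1.803 = 14.31 m.
Hydraulic radius R = A/P = 24/14.31 = 1.677 m.
From Manning's equation, S = [nQ / (1 A R^(2/3))]² = [0.026 × 67.7 / (1 × 24 × 1.677^(2/3))]² = 0.0027.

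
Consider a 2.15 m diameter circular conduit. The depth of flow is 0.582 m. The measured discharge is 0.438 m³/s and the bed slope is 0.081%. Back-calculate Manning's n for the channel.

For a circular section of diameter D = 2.15 m at depth y = 0.582 m, the central angle is θ = 2 arccos(1 − 2y/D) = 2.189 rad. Then A = (D²/8)(θ − sin θ) = 0.7937 m² and P = Dθ/2 = 2.353 m.
Hydraulic radius R = A/P = 0.7937/2.353 = 0.3373 m.
Rearranging Manning's equation: n = (1/Q) A R^(2/3) S^(1/2) = (1/0.438) × 0.7937 × 0.3373^(2/3) × √0.00081 = 0.025.

n = 0.025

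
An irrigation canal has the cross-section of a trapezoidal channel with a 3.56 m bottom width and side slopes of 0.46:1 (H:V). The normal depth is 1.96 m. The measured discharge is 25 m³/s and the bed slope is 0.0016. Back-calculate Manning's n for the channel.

n = 0.015

With bottom width b = 3.56 m and side slope z = 0.46: A = (b + zy)y = (3.56 + 0.46×1.96)×1.96 = 8.745 m²; P = b + 2y√(1+z²) = 3.56 + 2×1.96×1.101 = 7.875 m.
Hydraulic radius R = A/P = 8.745/7.875 = 1.11 m.
Rearranging Manning's equation: n = (1/Q) A R^(2/3) S^(1/2) = (1/25) × 8.745 × 1.11^(2/3) × √0.0016 = 0.015.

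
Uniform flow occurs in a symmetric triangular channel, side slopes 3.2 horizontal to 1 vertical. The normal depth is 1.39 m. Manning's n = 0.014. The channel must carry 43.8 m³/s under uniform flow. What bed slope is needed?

For a triangular section with side slope z = 3.2: A = zy² = 3.2×1.39² = 6.183 m²; P = 2y√(1+z²) = 2×1.39×3.353 = 9.32 m.
Hydraulic radius R = A/P = 6.183/9.32 = 0.6634 m.
From Manning's equation, S = [nQ / (1 A R^(2/3))]² = [0.014 × 43.8 / (1 × 6.183 × 0.6634^(2/3))]² = 0.017.

S = 0.017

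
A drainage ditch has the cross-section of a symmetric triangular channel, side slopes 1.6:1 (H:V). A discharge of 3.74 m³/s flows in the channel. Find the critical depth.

At critical depth, Q² T / (g A³) = 1, i.e. A³/T = Q²/g = 3.74²/9.81 = 1.426.
Try y = 1.21 m: A³/T = 3.32 — high.
Try y = 0.765 m: A³/T = 0.3354 — low.
Try y = 1.02 m: A³/T = 1.413 — ≈ 1.426.

y_c = 1.02 m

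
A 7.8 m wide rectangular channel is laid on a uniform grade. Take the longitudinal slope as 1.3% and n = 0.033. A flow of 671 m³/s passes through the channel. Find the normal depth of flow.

y_n = 12.1 m

Manning's equation rearranged: A R^(2/3) = nQ / (1·√S) = 0.033 × 671 / (√0.013) = 194.2.
Trying y = 13.4 m: A R^(2/3) = 218.4 — over.
Trying y = 10.4 m: A R^(2/3) = 162.5 — short.
Trying y = 12.1 m: A R^(2/3) = 194.1 — close enough.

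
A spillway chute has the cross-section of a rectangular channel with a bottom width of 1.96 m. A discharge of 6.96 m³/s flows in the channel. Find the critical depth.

For a rectangular channel, critical depth y_c = (q²/g)^(1/3) where q = Q/b = 6.96/1.96 = 3.551 m²/s.
So y_c = (3.551²/9.81)^(1/3) = 1.09 m.

y_c = 1.09 m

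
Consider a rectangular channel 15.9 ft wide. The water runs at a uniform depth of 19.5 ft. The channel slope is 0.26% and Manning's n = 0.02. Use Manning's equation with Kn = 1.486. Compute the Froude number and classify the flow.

subcritical

Flow area A = b·y = 15.9 × 19.5 = 310.1 ft². Wetted perimeter P = b + 2y = 15.9 + 2×19.5 = 54.9 ft.
Hydraulic radius R = A/P = 310.1/54.9 = 5.648 ft.
V = (1.486/n) R^(2/3) √S = (1.486/0.02) × 5.648^(2/3) × √0.0026 = 12.01 ft/s. Hydraulic depth D_h = A/T = 310.1/15.9 = 19.5 ft.
Froude number Fr = V/√(g·D_h) = 12.01/√(32.2×19.5) = 0.479, which is less than 1, so the flow is subcritical.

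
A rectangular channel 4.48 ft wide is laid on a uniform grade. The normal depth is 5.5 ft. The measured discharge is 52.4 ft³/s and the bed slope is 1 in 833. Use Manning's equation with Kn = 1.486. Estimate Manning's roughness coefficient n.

Flow area A = b·y = 4.48 × 5.5 = 24.64 ft². Wetted perimeter P = b + 2y = 4.48 + 2×5.5 = 15.48 ft.
Hydraulic radius R = A/P = 24.64/15.48 = 1.592 ft.
Rearranging Manning's equation: n = (1.486/Q) A R^(2/3) S^(1/2) = (1.486/52.4) × 24.64 × 1.592^(2/3) × √0.0012 = 0.033.

n = 0.033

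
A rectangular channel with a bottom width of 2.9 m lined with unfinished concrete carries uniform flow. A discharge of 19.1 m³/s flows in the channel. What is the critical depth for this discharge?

For a rectangular channel, critical depth y_c = (q²/g)^(1/3) where q = Q/b = 19.1/2.9 = 6.586 m²/s.
So y_c = (6.586²/9.81)^(1/3) = 1.64 m.

y_c = 1.64 m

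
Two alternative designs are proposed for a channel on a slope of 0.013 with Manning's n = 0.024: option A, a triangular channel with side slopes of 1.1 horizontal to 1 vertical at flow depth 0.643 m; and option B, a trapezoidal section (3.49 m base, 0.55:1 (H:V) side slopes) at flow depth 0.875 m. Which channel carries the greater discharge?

Channel A: For a triangular section with side slope z = 1.1: A = zy² = 1.1×0.643² = 0.4548 m²; P = 2y√(1+z²) = 2×0.643×1.487 = 1.912 m. Hydraulic radius R = A/P = 0.4548/1.912 = 0.2379 m. Q_A = (1/0.024)·0.4548·0.2379^(2/3)·√0.013 = 0.8295 m³/s.
Channel B: With bottom width b = 3.49 m and side slope z = 0.55: A = (b + zy)y = (3.49 + 0.55×0.875)×0.875 = 3.475 m²; P = b + 2y√(1+z²) = 3.49 + 2×0.875×1.141 = 5.487 m. Hydraulic radius R = A/P = 3.475/5.487 = 0.6333 m. Q_B = (1/0.024)·3.475·0.6333^(2/3)·√0.013 = 12.17 m³/s.
Q_A = 0.8295 m³/s vs Q_B = 12.17 m³/s, so channel B carries more.

channel B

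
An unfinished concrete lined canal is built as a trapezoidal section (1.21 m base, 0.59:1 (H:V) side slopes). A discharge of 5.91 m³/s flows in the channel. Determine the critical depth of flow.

At critical depth, Q² T / (g A³) = 1, i.e. A³/T = Q²/g = 5.91²/9.81 = 3.56.
At y = 1.33 m: A³/T = 6.718 — over.
At y = 1.11 m: A³/T = 3.52 — matches.

y_c = 1.11 m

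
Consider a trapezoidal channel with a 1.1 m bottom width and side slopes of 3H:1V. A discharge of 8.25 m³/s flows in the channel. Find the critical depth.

At critical depth, Q² T / (g A³) = 1, i.e. A³/T = Q²/g = 8.25²/9.81 = 6.938.
Try y = 0.713 m: A³/T = 2.29 — too small.
Try y = 0.925 m: A³/T = 6.925 — close enough.

y_c = 0.925 m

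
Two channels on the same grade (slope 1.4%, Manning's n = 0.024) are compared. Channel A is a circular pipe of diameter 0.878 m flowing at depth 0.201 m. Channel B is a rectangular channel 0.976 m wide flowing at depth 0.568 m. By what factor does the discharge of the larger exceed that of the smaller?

Channel A: For a circular section of diameter D = 0.878 m at depth y = 0.201 m, the central angle is θ = 2 arccos(1 − 2y/D) = 1.996 rad. Then A = (D²/8)(θ − sin θ) = 0.1045 m² and P = Dθ/2 = 0.8761 m. Hydraulic radius R = A/P = 0.1045/0.8761 = 0.1193 m. Q_A = (1/0.024)·0.1045·0.1193^(2/3)·√0.014 = 0.1248 m³/s.
Channel B: Flow area A = b·y = 0.976 × 0.568 = 0.5544 m². Wetted perimeter P = b + 2y = 0.976 + 2×0.568 = 2.112 m. Hydraulic radius R = A/P = 0.5544/2.112 = 0.2625 m. Q_B = (1/0.024)·0.5544·0.2625^(2/3)·√0.014 = 1.12 m³/s.
The larger discharge is 1.12 m³/s and the smaller is 0.1248 m³/s; the ratio is 8.97.

8.97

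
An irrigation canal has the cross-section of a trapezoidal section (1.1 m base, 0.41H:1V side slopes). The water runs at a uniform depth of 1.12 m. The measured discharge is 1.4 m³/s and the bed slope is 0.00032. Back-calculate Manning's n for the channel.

With bottom width b = 1.1 m and side slope z = 0.41: A = (b + zy)y = (1.1 + 0.41×1.12)×1.12 = 1.746 m²; P = b + 2y√(1+z²) = 1.1 + 2×1.12×1.081 = 3.521 m.
Hydraulic radius R = A/P = 1.746/3.521 = 0.496 m.
Rearranging Manning's equation: n = (1/Q) A R^(2/3) S^(1/2) = (1/1.4) × 1.746 × 0.496^(2/3) × √0.00032 = 0.014.

n = 0.014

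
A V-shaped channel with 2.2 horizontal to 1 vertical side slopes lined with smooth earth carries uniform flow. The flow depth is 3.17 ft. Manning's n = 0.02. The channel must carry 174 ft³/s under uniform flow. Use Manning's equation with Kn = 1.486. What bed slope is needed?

S = 0.00688

For a triangular section with side slope z = 2.2: A = zy² = 2.2×3.17² = 22.11 ft²; P = 2y√(1+z²) = 2×3.17×2.417 = 15.32 ft.
Hydraulic radius R = A/P = 22.11/15.32 = 1.443 ft.
From Manning's equation, S = [nQ / (1.486 A R^(2/3))]² = [0.02 × 174 / (1.486 × 22.11 × 1.443^(2/3))]² = 0.00688.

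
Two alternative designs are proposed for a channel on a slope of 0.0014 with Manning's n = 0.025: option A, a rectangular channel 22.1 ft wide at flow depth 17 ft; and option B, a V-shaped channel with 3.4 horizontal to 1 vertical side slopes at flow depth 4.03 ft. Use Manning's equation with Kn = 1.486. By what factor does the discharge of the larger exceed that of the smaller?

Channel A: Flow area A = b·y = 22.1 × 17 = 375.7 ft². Wetted perimeter P = b + 2y = 22.1 + 2×17 = 56.1 ft. Hydraulic radius R = A/P = 375.7/56.1 = 6.697 ft. Q_A = (1.486/0.025)·375.7·6.697^(2/3)·√0.0014 = 2969 ft³/s.
Channel B: For a triangular section with side slope z = 3.4: A = zy² = 3.4×4.03² = 55.22 ft²; P = 2y√(1+z²) = 2×4.03×3.544 = 28.56 ft. Hydraulic radius R = A/P = 55.22/28.56 = 1.933 ft. Q_B = (1.486/0.025)·55.22·1.933^(2/3)·√0.0014 = 190.6 ft³/s.
The larger discharge is 2969 ft³/s and the smaller is 190.6 ft³/s; the ratio is 15.6.

15.6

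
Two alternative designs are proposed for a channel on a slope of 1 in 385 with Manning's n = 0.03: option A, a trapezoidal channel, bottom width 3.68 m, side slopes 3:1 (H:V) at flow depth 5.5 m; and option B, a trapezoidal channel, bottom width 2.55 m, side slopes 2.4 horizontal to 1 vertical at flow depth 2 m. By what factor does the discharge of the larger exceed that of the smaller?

14.1

Channel A: With bottom width b = 3.68 m and side slope z = 3: A = (b + zy)y = (3.68 + 3×5.5)×5.5 = 111 m²; P = b + 2y√(1+z²) = 3.68 + 2×5.5×3.162 = 38.47 m. Hydraulic radius R = A/P = 111/38.47 = 2.885 m. Q_A = (1/0.03)·111·2.885^(2/3)·√0.002597 = 382.2 m³/s.
Channel B: With bottom width b = 2.55 m and side slope z = 2.4: A = (b + zy)y = (2.55 + 2.4×2)×2 = 14.7 m²; P = b + 2y√(1+z²) = 2.55 + 2×2×2.6 = 12.95 m. Hydraulic radius R = A/P = 14.7/12.95 = 1.135 m. Q_B = (1/0.03)·14.7·1.135^(2/3)·√0.002597 = 27.17 m³/s.
The larger discharge is 382.2 m³/s and the smaller is 27.17 m³/s; the ratio is 14.1.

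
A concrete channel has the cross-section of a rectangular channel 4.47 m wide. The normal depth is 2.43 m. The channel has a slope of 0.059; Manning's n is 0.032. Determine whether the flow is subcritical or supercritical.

Flow area A = b·y = 4.47 × 2.43 = 10.86 m². Wetted perimeter P = b + 2y = 4.47 + 2×2.43 = 9.33 m.
Hydraulic radius R = A/P = 10.86/9.33 = 1.164 m.
V = (1/n) R^(2/3) √S = (1/0.032) × 1.164^(2/3) × √0.059 = 8.4 m/s. Hydraulic depth D_h = A/T = 10.86/4.47 = 2.43 m.
Froude number Fr = V/√(g·D_h) = 8.4/√(9.81×2.43) = 1.72, which is greater than 1, so the flow is supercritical.

supercritical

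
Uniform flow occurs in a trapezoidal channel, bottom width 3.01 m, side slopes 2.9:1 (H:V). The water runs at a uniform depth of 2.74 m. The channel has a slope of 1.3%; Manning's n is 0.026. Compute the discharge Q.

Q = 174 m³/s

With bottom width b = 3.01 m and side slope z = 2.9: A = (b + zy)y = (3.01 + 2.9×2.74)×2.74 = 30.02 m²; P = b + 2y√(1+z²) = 3.01 + 2×2.74×3.068 = 19.82 m.
Hydraulic radius R = A/P = 30.02/19.82 = 1.515 m.
Manning's equation: Q = (1/n) A R^(2/3) S^(1/2) = (1/0.026) × 30.02 × 1.515^(2/3) × 0.013^(1/2) = 174 m³/s.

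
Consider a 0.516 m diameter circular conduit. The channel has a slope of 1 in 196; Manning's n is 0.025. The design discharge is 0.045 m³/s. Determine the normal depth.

Manning's equation rearranged: A R^(2/3) = nQ / (1·√S) = 0.025 × 0.045 / (√0.005102) = 0.01575.
Trying y = 0.149 m: A R^(2/3) = 0.009708 — short.
Trying y = 0.192 m: A R^(2/3) = 0.01574 — matches.

y_n = 0.192 m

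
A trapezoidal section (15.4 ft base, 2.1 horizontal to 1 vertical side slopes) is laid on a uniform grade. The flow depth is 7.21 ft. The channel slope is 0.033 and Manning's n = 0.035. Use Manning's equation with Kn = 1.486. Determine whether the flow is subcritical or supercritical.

supercritical

With bottom width b = 15.4 ft and side slope z = 2.1: A = (b + zy)y = (15.4 + 2.1×7.21)×7.21 = 220.2 ft²; P = b + 2y√(1+z²) = 15.4 + 2×7.21×2.326 = 48.94 ft.
Hydraulic radius R = A/P = 220.2/48.94 = 4.499 ft.
V = (1.486/n) R^(2/3) √S = (1.486/0.035) × 4.499^(2/3) × √0.033 = 21.02 ft/s. Hydraulic depth D_h = A/T = 220.2/45.68 = 4.82 ft.
Froude number Fr = V/√(g·D_h) = 21.02/√(32.2×4.82) = 1.69, which is greater than 1, so the flow is supercritical.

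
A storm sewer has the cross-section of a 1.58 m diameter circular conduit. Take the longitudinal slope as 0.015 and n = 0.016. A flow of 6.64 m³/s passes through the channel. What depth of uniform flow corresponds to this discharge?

Manning's equation rearranged: A R^(2/3) = nQ / (1·√S) = 0.016 × 6.64 / (√0.015) = 0.8674.
Try y = 0.823 m: A R^(2/3) = 0.5654 — too small.
Try y = 1.09 m: A R^(2/3) = 0.8669 — matches.

y_n = 1.09 m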